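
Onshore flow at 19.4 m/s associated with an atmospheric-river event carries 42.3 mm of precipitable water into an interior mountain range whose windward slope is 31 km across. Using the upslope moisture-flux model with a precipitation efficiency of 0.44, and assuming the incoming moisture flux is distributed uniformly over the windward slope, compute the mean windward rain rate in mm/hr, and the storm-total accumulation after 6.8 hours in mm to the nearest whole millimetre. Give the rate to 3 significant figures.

R ≈ 41.9 mm/hr; total ≈ 285 mm

Incoming column moisture flux per unit ridge length: F = V × PW = 19.4 × 42.3 = 820.62 mm·m/s.
Spread over the 31 km slope with efficiency ε = 0.44: R = ε·F/W = 0.44 × 820.62 / 31000 m = 1.165e-02 mm/s.
R = 1.165e-02 × 3600 = 41.9 mm/hr.
Over 6.8 h: total = 41.9 × 6.8 = 284.92 ≈ 285 mm.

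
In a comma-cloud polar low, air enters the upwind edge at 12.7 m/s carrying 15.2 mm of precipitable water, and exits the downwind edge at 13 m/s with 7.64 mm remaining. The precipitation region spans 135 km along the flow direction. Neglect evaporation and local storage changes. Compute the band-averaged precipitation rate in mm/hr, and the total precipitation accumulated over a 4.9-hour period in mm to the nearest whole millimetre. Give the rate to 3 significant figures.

R ≈ 2.50 mm/hr; total ≈ 12 mm

Column moisture flux per unit crosswind length is F = V × PW.
Inflow: F_in = 12.7 × 15.2 = 193.04 mm·m/s
Outflow: F_out = 13 × 7.64 = 99.32 mm·m/s
Steady-state rate R = (F_in − F_out)/L = (193.04 − 99.32) / 135000 m = 6.942e-04 mm/s.
R = 6.942e-04 × 3600 = 2.50 mm/hr.
Over 4.9 h: total = 2.50 × 4.9 = 12.25 ≈ 12 mm.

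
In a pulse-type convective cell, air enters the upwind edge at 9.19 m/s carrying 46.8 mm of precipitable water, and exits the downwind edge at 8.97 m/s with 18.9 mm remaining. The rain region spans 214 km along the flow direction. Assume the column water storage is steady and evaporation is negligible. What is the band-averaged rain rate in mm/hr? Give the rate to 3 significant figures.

R ≈ 4.38 mm/hr

Column moisture flux per unit crosswind length is F = V × PW.
Inflow: F_in = 9.19 × 46.8 = 430.092 mm·m/s
Outflow: F_out = 8.97 × 18.9 = 169.533 mm·m/s
Steady-state rate R = (F_in − F_out)/L = (430.092 − 169.533) / 214000 m = 1.218e-03 mm/s.
R = 1.218e-03 × 3600 = 4.38 mm/hr.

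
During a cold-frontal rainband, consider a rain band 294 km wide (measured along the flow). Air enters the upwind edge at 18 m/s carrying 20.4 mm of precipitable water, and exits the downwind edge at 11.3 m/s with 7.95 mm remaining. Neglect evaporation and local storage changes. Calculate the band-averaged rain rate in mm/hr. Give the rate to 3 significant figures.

R ≈ 3.40 mm/hr

Column moisture flux per unit crosswind length is F = V × PW.
Inflow: F_in = 18 × 20.4 = 367.2 mm·m/s
Outflow: F_out = 11.3 × 7.95 = 89.835 mm·m/s
Steady-state rate R = (F_in − F_out)/L = (367.2 − 89.835) / 294000 m = 9.434e-04 mm/s.
R = 9.434e-04 × 3600 = 3.40 mm/hr.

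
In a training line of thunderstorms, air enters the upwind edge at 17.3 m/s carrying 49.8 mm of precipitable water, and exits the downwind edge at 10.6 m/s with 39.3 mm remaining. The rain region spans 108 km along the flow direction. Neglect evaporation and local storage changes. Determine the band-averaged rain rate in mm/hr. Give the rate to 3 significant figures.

R ≈ 14.8 mm/hr

Column moisture flux per unit crosswind length is F = V × PW.
Inflow: F_in = 17.3 × 49.8 = 861.54 mm·m/s
Outflow: F_out = 10.6 × 39.3 = 416.58 mm·m/s
Steady-state rate R = (F_in − F_out)/L = (861.54 − 416.58) / 108000 m = 4.120e-03 mm/s.
R = 4.120e-03 × 3600 = 14.8 mm/hr.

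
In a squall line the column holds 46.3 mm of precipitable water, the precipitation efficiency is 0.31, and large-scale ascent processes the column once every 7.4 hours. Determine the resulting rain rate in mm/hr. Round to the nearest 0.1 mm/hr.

R ≈ 1.9 mm/hr

Each overturning extracts ε × PW = 0.31 × 46.3 = 14.353 mm.
Rate = ε·PW / τ = 14.353 / 7.4 h = 1.9 mm/hr.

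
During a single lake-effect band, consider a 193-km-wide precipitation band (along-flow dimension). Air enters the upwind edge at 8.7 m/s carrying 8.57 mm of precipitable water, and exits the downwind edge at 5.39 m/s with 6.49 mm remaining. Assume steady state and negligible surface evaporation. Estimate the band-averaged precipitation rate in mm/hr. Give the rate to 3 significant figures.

R ≈ 0.738 mm/hr

Column moisture flux per unit crosswind length is F = V × PW.
Inflow: F_in = 8.7 × 8.57 = 74.559 mm·m/s
Outflow: F_out = 5.39 × 6.49 = 34.9811 mm·m/s
Steady-state rate R = (F_in − F_out)/L = (74.559 − 34.9811) / 193000 m = 2.051e-04 mm/s.
R = 2.051e-04 × 3600 = 0.738 mm/hr.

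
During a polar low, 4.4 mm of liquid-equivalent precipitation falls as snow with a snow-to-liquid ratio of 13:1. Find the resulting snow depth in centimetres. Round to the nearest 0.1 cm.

Snow depth = liquid × ratio = 4.4 mm × 13 = 57.2 mm = 5.7 cm.

snow depth ≈ 5.7 cm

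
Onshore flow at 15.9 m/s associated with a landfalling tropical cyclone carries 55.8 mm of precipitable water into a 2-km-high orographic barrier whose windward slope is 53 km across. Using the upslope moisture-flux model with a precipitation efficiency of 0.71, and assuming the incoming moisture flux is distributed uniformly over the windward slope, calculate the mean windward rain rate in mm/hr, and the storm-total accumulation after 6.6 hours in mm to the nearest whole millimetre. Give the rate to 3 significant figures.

Incoming column moisture flux per unit ridge length: F = V × PW = 15.9 × 55.8 = 887.22 mm·m/s.
Spread over the 53 km slope with efficiency ε = 0.71: R = ε·F/W = 0.71 × 887.22 / 53000 m = 1.189e-02 mm/s.
R = 1.189e-02 × 3600 = 42.8 mm/hr.
Over 6.6 h: total = 42.8 × 6.6 = 282.48 ≈ 282 mm.

R ≈ 42.8 mm/hr; total ≈ 282 mm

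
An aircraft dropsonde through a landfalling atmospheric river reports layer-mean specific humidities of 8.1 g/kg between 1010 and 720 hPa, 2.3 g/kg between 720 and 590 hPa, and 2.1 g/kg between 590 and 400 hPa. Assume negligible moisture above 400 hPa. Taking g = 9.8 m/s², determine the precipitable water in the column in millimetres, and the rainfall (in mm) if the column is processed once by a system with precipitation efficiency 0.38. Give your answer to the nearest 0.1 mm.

PW ≈ 31.1 mm; rainfall ≈ 11.8 mm

Precipitable water is the column-integrated vapour mass per unit area: PW = (1/g) Σ q̄ Δp, with q in kg/kg and Δp in Pa (1 kg/m² of water = 1 mm).
Layer 1010–720 hPa: Δp = 290 hPa = 29000 Pa, q̄ = 0.0081 kg/kg → 0.0081 × 29000 / 9.8 = 23.97 mm
Layer 720–590 hPa: Δp = 130 hPa = 13000 Pa, q̄ = 0.0023 kg/kg → 0.0023 × 13000 / 9.8 = 3.05 mm
Layer 590–400 hPa: Δp = 190 hPa = 19000 Pa, q̄ = 0.0021 kg/kg → 0.0021 × 19000 / 9.8 = 4.07 mm
PW = 23.97 + 3.05 + 4.07 = 31.09 ≈ 31.1 mm.
Rainfall = ε × PW = 0.38 × 31.1 = 11.8 mm.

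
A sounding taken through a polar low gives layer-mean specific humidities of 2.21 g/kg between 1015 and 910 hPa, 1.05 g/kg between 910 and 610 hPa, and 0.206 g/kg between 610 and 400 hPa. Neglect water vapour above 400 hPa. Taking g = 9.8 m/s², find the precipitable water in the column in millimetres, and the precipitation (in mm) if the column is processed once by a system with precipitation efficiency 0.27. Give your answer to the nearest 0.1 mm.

Precipitable water is the column-integrated vapour mass per unit area: PW = (1/g) Σ q̄ Δp, with q in kg/kg and Δp in Pa (1 kg/m² of water = 1 mm).
Layer 1015–910 hPa: Δp = 105 hPa = 10500 Pa, q̄ = 0.00221 kg/kg → 0.00221 × 10500 / 9.8 = 2.37 mm
Layer 910–610 hPa: Δp = 300 hPa = 30000 Pa, q̄ = 0.00105 kg/kg → 0.00105 × 30000 / 9.8 = 3.21 mm
Layer 610–400 hPa: Δp = 210 hPa = 21000 Pa, q̄ = 0.000206 kg/kg → 0.000206 × 21000 / 9.8 = 0.44 mm
PW = 2.37 + 3.21 + 0.44 = 6.02 ≈ 6.0 mm.
Precipitation = ε × PW = 0.27 × 6.0 = 1.6 mm.

PW ≈ 6.0 mm; precipitation ≈ 1.6 mm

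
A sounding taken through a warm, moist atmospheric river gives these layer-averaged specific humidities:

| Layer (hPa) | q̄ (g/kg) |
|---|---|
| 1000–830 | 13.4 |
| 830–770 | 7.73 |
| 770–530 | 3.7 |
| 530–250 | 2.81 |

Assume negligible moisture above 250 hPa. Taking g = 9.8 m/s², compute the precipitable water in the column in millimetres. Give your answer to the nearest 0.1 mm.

Precipitable water is the column-integrated vapour mass per unit area: PW = (1/g) Σ q̄ Δp, with q in kg/kg and Δp in Pa (1 kg/m² of water = 1 mm).
Layer 1000–830 hPa: Δp = 170 hPa = 17000 Pa, q̄ = 0.0134 kg/kg → 0.0134 × 17000 / 9.8 = 23.24 mm
Layer 830–770 hPa: Δp = 60 hPa = 6000 Pa, q̄ = 0.00773 kg/kg → 0.00773 × 6000 / 9.8 = 4.73 mm
Layer 770–530 hPa: Δp = 240 hPa = 24000 Pa, q̄ = 0.0037 kg/kg → 0.0037 × 24000 / 9.8 = 9.06 mm
Layer 530–250 hPa: Δp = 280 hPa = 28000 Pa, q̄ = 0.00281 kg/kg → 0.00281 × 28000 / 9.8 = 8.03 mm
PW = 23.24 + 4.73 + 9.06 + 8.03 = 45.06 ≈ 45.1 mm.

PW ≈ 45.1 mm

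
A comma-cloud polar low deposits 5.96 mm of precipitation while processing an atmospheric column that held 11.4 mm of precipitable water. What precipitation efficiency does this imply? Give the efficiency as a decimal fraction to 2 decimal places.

ε ≈ 0.52

ε = precipitation / PW = 5.96 / 11.4 = 0.52.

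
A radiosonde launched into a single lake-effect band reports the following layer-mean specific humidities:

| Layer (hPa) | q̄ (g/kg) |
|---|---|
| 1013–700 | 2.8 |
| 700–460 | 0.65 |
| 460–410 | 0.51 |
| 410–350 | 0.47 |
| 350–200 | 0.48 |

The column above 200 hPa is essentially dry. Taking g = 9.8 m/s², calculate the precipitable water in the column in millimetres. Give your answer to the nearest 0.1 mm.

PW ≈ 11.8 mm

Precipitable water is the column-integrated vapour mass per unit area: PW = (1/g) Σ q̄ Δp, with q in kg/kg and Δp in Pa (1 kg/m² of water = 1 mm).
Layer 1013–700 hPa: Δp = 313 hPa = 31300 Pa, q̄ = 0.0028 kg/kg → 0.0028 × 31300 / 9.8 = 8.94 mm
Layer 700–460 hPa: Δp = 240 hPa = 24000 Pa, q̄ = 0.00065 kg/kg → 0.00065 × 24000 / 9.8 = 1.59 mm
Layer 460–410 hPa: Δp = 50 hPa = 5000 Pa, q̄ = 0.00051 kg/kg → 0.00051 × 5000 / 9.8 = 0.26 mm
Layer 410–350 hPa: Δp = 60 hPa = 6000 Pa, q̄ = 0.00047 kg/kg → 0.00047 × 6000 / 9.8 = 0.29 mm
Layer 350–200 hPa: Δp = 150 hPa = 15000 Pa, q̄ = 0.00048 kg/kg → 0.00048 × 15000 / 9.8 = 0.73 mm
PW = 8.94 + 1.59 + 0.26 + 0.29 + 0.73 = 11.81 ≈ 11.8 mm.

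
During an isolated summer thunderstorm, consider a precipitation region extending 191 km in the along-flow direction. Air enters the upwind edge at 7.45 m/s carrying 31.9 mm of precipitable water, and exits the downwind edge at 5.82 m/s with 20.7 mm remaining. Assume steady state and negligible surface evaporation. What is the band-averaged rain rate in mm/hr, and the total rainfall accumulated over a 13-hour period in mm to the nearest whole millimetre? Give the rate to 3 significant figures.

Column moisture flux per unit crosswind length is F = V × PW.
Inflow: F_in = 7.45 × 31.9 = 237.655 mm·m/s
Outflow: F_out = 5.82 × 20.7 = 120.474 mm·m/s
Steady-state rate R = (F_in − F_out)/L = (237.655 − 120.474) / 191000 m = 6.135e-04 mm/s.
R = 6.135e-04 × 3600 = 2.21 mm/hr.
Over 13 h: total = 2.21 × 13 = 28.73 ≈ 29 mm.

R ≈ 2.21 mm/hr; total ≈ 29 mm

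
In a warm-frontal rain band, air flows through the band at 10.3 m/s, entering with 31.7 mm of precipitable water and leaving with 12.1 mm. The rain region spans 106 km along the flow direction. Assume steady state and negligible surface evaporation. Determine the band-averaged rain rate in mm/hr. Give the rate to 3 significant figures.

R ≈ 6.86 mm/hr

Column moisture flux per unit crosswind length is F = V × PW.
Inflow: F_in = 10.3 × 31.7 = 326.51 mm·m/s
Outflow: F_out = 10.3 × 12.1 = 124.63 mm·m/s
Steady-state rate R = (F_in − F_out)/L = (326.51 − 124.63) / 106000 m = 1.905e-03 mm/s.
R = 1.905e-03 × 3600 = 6.86 mm/hr.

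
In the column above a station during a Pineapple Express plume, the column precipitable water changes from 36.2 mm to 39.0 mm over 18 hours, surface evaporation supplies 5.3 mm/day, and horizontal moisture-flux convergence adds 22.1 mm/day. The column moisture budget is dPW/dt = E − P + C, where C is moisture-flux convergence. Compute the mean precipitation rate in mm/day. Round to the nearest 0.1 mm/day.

dPW/dt = (39.0 − 36.2) mm / (18/24 day) = +3.733 mm/day.
P = E + C − dPW/dt = 5.3 + (22.1) − (+3.733) = 23.7 mm/day.

P ≈ 23.7 mm/day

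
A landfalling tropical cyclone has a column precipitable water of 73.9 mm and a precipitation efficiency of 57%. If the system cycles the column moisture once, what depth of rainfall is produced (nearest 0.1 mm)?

rainfall ≈ 42.1 mm

Rainfall = ε × PW = 0.57 × 73.9 = 42.1 mm.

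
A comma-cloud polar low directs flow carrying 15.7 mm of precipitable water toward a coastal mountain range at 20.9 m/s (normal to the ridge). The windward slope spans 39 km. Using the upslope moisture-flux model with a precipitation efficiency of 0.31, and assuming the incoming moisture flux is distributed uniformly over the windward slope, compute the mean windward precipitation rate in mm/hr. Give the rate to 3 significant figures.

Incoming column moisture flux per unit ridge length: F = V × PW = 20.9 × 15.7 = 328.13 mm·m/s.
Spread over the 39 km slope with efficiency ε = 0.31: R = ε·F/W = 0.31 × 328.13 / 39000 m = 2.608e-03 mm/s.
R = 2.608e-03 × 3600 = 9.39 mm/hr.

R ≈ 9.39 mm/hr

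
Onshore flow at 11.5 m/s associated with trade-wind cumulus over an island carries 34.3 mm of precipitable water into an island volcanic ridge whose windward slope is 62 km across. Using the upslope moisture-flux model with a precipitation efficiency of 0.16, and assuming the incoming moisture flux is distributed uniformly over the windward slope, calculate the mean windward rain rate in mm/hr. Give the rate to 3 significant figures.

Incoming column moisture flux per unit ridge length: F = V × PW = 11.5 × 34.3 = 394.45 mm·m/s.
Spread over the 62 km slope with efficiency ε = 0.16: R = ε·F/W = 0.16 × 394.45 / 62000 m = 1.018e-03 mm/s.
R = 1.018e-03 × 3600 = 3.66 mm/hr.

R ≈ 3.66 mm/hr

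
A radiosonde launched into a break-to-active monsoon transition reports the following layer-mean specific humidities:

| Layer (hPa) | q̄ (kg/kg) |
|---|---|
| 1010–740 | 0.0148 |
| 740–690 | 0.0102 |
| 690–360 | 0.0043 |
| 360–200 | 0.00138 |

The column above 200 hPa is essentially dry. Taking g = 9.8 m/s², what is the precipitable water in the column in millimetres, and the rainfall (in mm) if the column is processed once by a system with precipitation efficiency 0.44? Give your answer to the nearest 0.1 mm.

PW ≈ 62.7 mm; rainfall ≈ 27.6 mm

Precipitable water is the column-integrated vapour mass per unit area: PW = (1/g) Σ q̄ Δp, with q in kg/kg and Δp in Pa (1 kg/m² of water = 1 mm).
Layer 1010–740 hPa: Δp = 270 hPa = 27000 Pa, q̄ = 0.0148 kg/kg → 0.0148 × 27000 / 9.8 = 40.78 mm
Layer 740–690 hPa: Δp = 50 hPa = 5000 Pa, q̄ = 0.0102 kg/kg → 0.0102 × 5000 / 9.8 = 5.20 mm
Layer 690–360 hPa: Δp = 330 hPa = 33000 Pa, q̄ = 0.0043 kg/kg → 0.0043 × 33000 / 9.8 = 14.48 mm
Layer 360–200 hPa: Δp = 160 hPa = 16000 Pa, q̄ = 0.00138 kg/kg → 0.00138 × 16000 / 9.8 = 2.25 mm
PW = 40.78 + 5.20 + 14.48 + 2.25 = 62.71 ≈ 62.7 mm.
Rainfall = ε × PW = 0.44 × 62.7 = 27.6 mm.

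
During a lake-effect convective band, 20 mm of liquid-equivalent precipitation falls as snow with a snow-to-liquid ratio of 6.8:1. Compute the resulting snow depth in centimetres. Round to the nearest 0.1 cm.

Snow depth = liquid × ratio = 20 mm × 6.8 = 136 mm = 13.6 cm.

snow depth ≈ 13.6 cm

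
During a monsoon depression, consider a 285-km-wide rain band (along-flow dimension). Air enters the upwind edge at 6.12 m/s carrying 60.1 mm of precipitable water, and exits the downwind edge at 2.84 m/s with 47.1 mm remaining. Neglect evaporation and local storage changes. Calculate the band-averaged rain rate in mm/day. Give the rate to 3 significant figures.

R ≈ 71.0 mm/day

Column moisture flux per unit crosswind length is F = V × PW.
Inflow: F_in = 6.12 × 60.1 = 367.812 mm·m/s
Outflow: F_out = 2.84 × 47.1 = 133.764 mm·m/s
Steady-state rate R = (F_in − F_out)/L = (367.812 − 133.764) / 285000 m = 8.212e-04 mm/s.
R = 8.212e-04 × 3600 × 24 = 71.0 mm/day.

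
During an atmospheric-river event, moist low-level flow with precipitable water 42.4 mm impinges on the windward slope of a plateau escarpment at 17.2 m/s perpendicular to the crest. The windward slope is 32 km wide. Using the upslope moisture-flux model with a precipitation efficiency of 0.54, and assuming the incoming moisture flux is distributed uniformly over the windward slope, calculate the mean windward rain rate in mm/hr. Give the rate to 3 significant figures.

Incoming column moisture flux per unit ridge length: F = V × PW = 17.2 × 42.4 = 729.28 mm·m/s.
Spread over the 32 km slope with efficiency ε = 0.54: R = ε·F/W = 0.54 × 729.28 / 32000 m = 1.231e-02 mm/s.
R = 1.231e-02 × 3600 = 44.3 mm/hr.

R ≈ 44.3 mm/hr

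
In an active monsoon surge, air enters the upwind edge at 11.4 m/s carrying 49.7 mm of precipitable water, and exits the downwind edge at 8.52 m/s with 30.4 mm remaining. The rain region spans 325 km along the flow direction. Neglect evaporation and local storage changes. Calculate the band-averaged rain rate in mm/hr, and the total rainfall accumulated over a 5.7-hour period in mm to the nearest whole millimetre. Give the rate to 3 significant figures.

R ≈ 3.41 mm/hr; total ≈ 19 mm

Column moisture flux per unit crosswind length is F = V × PW.
Inflow: F_in = 11.4 × 49.7 = 566.58 mm·m/s
Outflow: F_out = 8.52 × 30.4 = 259.008 mm·m/s
Steady-state rate R = (F_in − F_out)/L = (566.58 − 259.008) / 325000 m = 9.464e-04 mm/s.
R = 9.464e-04 × 3600 = 3.41 mm/hr.
Over 5.7 h: total = 3.41 × 5.7 = 19.437 ≈ 19 mm.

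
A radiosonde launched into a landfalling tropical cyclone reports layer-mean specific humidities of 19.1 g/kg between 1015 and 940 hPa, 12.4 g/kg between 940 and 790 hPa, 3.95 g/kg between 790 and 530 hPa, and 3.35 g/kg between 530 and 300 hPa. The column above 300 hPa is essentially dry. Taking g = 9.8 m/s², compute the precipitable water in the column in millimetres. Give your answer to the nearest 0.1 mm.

Precipitable water is the column-integrated vapour mass per unit area: PW = (1/g) Σ q̄ Δp, with q in kg/kg and Δp in Pa (1 kg/m² of water = 1 mm).
Layer 1015–940 hPa: Δp = 75 hPa = 7500 Pa, q̄ = 0.0191 kg/kg → 0.0191 × 7500 / 9.8 = 14.62 mm
Layer 940–790 hPa: Δp = 150 hPa = 15000 Pa, q̄ = 0.0124 kg/kg → 0.0124 × 15000 / 9.8 = 18.98 mm
Layer 790–530 hPa: Δp = 260 hPa = 26000 Pa, q̄ = 0.00395 kg/kg → 0.00395 × 26000 / 9.8 = 10.48 mm
Layer 530–300 hPa: Δp = 230 hPa = 23000 Pa, q̄ = 0.00335 kg/kg → 0.00335 × 23000 / 9.8 = 7.86 mm
PW = 14.62 + 18.98 + 10.48 + 7.86 = 51.94 ≈ 51.9 mm.

PW ≈ 51.9 mm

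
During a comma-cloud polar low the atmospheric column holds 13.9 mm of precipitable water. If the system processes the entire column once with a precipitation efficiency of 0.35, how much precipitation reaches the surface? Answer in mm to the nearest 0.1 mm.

precipitation ≈ 4.9 mm

Precipitation = ε × PW = 0.35 × 13.9 = 4.9 mm.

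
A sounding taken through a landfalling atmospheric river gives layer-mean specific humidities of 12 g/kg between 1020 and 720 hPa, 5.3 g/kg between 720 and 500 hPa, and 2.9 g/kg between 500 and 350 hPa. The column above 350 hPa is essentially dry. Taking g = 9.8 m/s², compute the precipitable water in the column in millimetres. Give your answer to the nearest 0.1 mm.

PW ≈ 53.1 mm

Precipitable water is the column-integrated vapour mass per unit area: PW = (1/g) Σ q̄ Δp, with q in kg/kg and Δp in Pa (1 kg/m² of water = 1 mm).
Layer 1020–720 hPa: Δp = 300 hPa = 30000 Pa, q̄ = 0.012 kg/kg → 0.012 × 30000 / 9.8 = 36.73 mm
Layer 720–500 hPa: Δp = 220 hPa = 22000 Pa, q̄ = 0.0053 kg/kg → 0.0053 × 22000 / 9.8 = 11.90 mm
Layer 500–350 hPa: Δp = 150 hPa = 15000 Pa, q̄ = 0.0029 kg/kg → 0.0029 × 15000 / 9.8 = 4.44 mm
PW = 36.73 + 11.90 + 4.44 = 53.07 ≈ 53.1 mm.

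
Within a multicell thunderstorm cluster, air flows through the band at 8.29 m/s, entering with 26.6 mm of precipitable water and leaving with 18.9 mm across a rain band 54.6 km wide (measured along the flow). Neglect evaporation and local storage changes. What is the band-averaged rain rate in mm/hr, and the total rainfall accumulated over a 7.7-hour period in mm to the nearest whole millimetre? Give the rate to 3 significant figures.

R ≈ 4.21 mm/hr; total ≈ 32 mm

Column moisture flux per unit crosswind length is F = V × PW.
Inflow: F_in = 8.29 × 26.6 = 220.514 mm·m/s
Outflow: F_out = 8.29 × 18.9 = 156.681 mm·m/s
Steady-state rate R = (F_in − F_out)/L = (220.514 − 156.681) / 54600 m = 1.169e-03 mm/s.
R = 1.169e-03 × 3600 = 4.21 mm/hr.
Over 7.7 h: total = 4.21 × 7.7 = 32.417 ≈ 32 mm.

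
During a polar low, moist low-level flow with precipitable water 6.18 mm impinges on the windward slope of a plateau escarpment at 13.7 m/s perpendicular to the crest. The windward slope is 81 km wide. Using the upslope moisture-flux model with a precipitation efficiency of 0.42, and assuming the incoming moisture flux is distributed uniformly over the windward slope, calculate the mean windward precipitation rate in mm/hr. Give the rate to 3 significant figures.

R ≈ 1.58 mm/hr

Incoming column moisture flux per unit ridge length: F = V × PW = 13.7 × 6.18 = 84.666 mm·m/s.
Spread over the 81 km slope with efficiency ε = 0.42: R = ε·F/W = 0.42 × 84.666 / 81000 m = 4.390e-04 mm/s.
R = 4.390e-04 × 3600 = 1.58 mm/hr.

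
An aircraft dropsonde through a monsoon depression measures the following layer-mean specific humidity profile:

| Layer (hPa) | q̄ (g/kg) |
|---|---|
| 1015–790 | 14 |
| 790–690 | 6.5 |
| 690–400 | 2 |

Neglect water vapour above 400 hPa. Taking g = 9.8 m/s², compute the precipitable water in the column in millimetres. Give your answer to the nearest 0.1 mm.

Precipitable water is the column-integrated vapour mass per unit area: PW = (1/g) Σ q̄ Δp, with q in kg/kg and Δp in Pa (1 kg/m² of water = 1 mm).
Layer 1015–790 hPa: Δp = 225 hPa = 22500 Pa, q̄ = 0.014 kg/kg → 0.014 × 22500 / 9.8 = 32.14 mm
Layer 790–690 hPa: Δp = 100 hPa = 10000 Pa, q̄ = 0.0065 kg/kg → 0.0065 × 10000 / 9.8 = 6.63 mm
Layer 690–400 hPa: Δp = 290 hPa = 29000 Pa, q̄ = 0.002 kg/kg → 0.002 × 29000 / 9.8 = 5.92 mm
PW = 32.14 + 6.63 + 5.92 = 44.69 ≈ 44.7 mm.

PW ≈ 44.7 mm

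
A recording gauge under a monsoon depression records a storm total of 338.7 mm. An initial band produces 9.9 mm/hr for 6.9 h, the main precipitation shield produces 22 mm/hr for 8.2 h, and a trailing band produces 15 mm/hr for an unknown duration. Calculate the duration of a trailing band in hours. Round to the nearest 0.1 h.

Known phases: 9.9 × 6.9 + 22 × 8.2 = 68.31 + 180.4 = 248.71 mm.
Remaining depth = 338.7 − 248.71 = 89.99 mm.
Duration = 89.99 / 15 = 6.0 h.

duration ≈ 6.0 h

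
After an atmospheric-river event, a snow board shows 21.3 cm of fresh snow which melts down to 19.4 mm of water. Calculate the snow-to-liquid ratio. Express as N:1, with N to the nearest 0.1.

ratio ≈ 11.0

Ratio = snow depth / SWE = 213 mm / 19.4 mm = 11.0, i.e. 11.0:1.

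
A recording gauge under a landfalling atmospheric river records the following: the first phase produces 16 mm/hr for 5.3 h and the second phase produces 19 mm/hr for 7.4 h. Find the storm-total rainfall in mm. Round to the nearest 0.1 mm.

Total = Σ Rᵢ Δtᵢ = 16 × 5.3 + 19 × 7.4
      = 84.8 + 140.6 = 225.4 mm.

total ≈ 225.4 mm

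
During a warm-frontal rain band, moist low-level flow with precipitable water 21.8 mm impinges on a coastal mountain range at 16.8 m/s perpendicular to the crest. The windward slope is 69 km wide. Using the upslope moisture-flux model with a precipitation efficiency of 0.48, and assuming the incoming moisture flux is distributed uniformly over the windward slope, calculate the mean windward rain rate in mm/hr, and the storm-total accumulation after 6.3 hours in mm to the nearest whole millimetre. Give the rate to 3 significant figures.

Incoming column moisture flux per unit ridge length: F = V × PW = 16.8 × 21.8 = 366.24 mm·m/s.
Spread over the 69 km slope with efficiency ε = 0.48: R = ε·F/W = 0.48 × 366.24 / 69000 m = 2.548e-03 mm/s.
R = 2.548e-03 × 3600 = 9.17 mm/hr.
Over 6.3 h: total = 9.17 × 6.3 = 57.771 ≈ 58 mm.

R ≈ 9.17 mm/hr; total ≈ 58 mm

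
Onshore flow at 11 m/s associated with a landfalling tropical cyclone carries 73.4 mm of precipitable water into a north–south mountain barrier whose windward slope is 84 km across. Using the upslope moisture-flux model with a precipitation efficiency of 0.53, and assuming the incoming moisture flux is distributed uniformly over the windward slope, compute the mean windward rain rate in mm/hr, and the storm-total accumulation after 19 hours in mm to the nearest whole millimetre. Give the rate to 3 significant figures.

Incoming column moisture flux per unit ridge length: F = V × PW = 11 × 73.4 = 807.4 mm·m/s.
Spread over the 84 km slope with efficiency ε = 0.53: R = ε·F/W = 0.53 × 807.4 / 84000 m = 5.094e-03 mm/s.
R = 5.094e-03 × 3600 = 18.3 mm/hr.
Over 19 h: total = 18.3 × 19 = 347.7 ≈ 348 mm.

R ≈ 18.3 mm/hr; total ≈ 348 mm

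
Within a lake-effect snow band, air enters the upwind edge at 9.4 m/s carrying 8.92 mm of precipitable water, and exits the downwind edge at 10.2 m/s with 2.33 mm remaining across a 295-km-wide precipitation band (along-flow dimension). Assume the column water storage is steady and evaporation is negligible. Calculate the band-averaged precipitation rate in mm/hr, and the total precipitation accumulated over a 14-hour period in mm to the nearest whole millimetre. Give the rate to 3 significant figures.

R ≈ 0.733 mm/hr; total ≈ 10 mm

Column moisture flux per unit crosswind length is F = V × PW.
Inflow: F_in = 9.4 × 8.92 = 83.848 mm·m/s
Outflow: F_out = 10.2 × 2.33 = 23.766 mm·m/s
Steady-state rate R = (F_in − F_out)/L = (83.848 − 23.766) / 295000 m = 2.037e-04 mm/s.
R = 2.037e-04 × 3600 = 0.733 mm/hr.
Over 14 h: total = 0.733 × 14 = 10.262 ≈ 10 mm.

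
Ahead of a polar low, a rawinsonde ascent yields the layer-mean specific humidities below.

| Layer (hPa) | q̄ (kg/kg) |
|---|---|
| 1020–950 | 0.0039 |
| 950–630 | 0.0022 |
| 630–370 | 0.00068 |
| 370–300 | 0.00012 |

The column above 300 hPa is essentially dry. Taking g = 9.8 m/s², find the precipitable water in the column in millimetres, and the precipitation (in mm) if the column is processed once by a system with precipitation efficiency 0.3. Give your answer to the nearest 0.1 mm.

Precipitable water is the column-integrated vapour mass per unit area: PW = (1/g) Σ q̄ Δp, with q in kg/kg and Δp in Pa (1 kg/m² of water = 1 mm).
Layer 1020–950 hPa: Δp = 70 hPa = 7000 Pa, q̄ = 0.0039 kg/kg → 0.0039 × 7000 / 9.8 = 2.79 mm
Layer 950–630 hPa: Δp = 320 hPa = 32000 Pa, q̄ = 0.0022 kg/kg → 0.0022 × 32000 / 9.8 = 7.18 mm
Layer 630–370 hPa: Δp = 260 hPa = 26000 Pa, q̄ = 0.00068 kg/kg → 0.00068 × 26000 / 9.8 = 1.80 mm
Layer 370–300 hPa: Δp = 70 hPa = 7000 Pa, q̄ = 0.00012 kg/kg → 0.00012 × 7000 / 9.8 = 0.09 mm
PW = 2.79 + 7.18 + 1.80 + 0.09 = 11.86 ≈ 11.9 mm.
Precipitation = ε × PW = 0.3 × 11.9 = 3.6 mm.

PW ≈ 11.9 mm; precipitation ≈ 3.6 mm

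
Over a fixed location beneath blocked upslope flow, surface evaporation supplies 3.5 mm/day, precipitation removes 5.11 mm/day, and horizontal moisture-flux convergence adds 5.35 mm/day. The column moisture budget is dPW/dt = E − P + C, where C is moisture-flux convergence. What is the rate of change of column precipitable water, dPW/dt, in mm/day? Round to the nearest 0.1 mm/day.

dPW/dt ≈ 3.7 mm/day

dPW/dt = E − P + C = 3.5 − 5.11 + (5.35) = 3.7 mm/day.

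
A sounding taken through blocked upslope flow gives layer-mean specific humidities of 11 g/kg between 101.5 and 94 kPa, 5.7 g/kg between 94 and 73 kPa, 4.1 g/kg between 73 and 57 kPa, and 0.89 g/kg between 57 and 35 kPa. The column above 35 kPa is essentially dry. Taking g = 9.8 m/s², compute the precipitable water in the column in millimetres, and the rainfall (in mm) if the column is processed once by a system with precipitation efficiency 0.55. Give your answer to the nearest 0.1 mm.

Precipitable water is the column-integrated vapour mass per unit area: PW = (1/g) Σ q̄ Δp, with q in kg/kg and Δp in Pa (1 kg/m² of water = 1 mm).
Layer 101.5–94 kPa: Δp = 75 hPa = 7500 Pa, q̄ = 0.011 kg/kg → 0.011 × 7500 / 9.8 = 8.42 mm
Layer 94–73 kPa: Δp = 210 hPa = 21000 Pa, q̄ = 0.0057 kg/kg → 0.0057 × 21000 / 9.8 = 12.21 mm
Layer 73–57 kPa: Δp = 160 hPa = 16000 Pa, q̄ = 0.0041 kg/kg → 0.0041 × 16000 / 9.8 = 6.69 mm
Layer 57–35 kPa: Δp = 220 hPa = 22000 Pa, q̄ = 0.00089 kg/kg → 0.00089 × 22000 / 9.8 = 2.00 mm
PW = 8.42 + 12.21 + 6.69 + 2.00 = 29.32 ≈ 29.3 mm.
Rainfall = ε × PW = 0.55 × 29.3 = 16.1 mm.

PW ≈ 29.3 mm; rainfall ≈ 16.1 mm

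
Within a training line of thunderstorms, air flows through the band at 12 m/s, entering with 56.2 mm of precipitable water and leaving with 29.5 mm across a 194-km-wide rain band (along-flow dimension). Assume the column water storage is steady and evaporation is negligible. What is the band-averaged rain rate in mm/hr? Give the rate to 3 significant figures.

Column moisture flux per unit crosswind length is F = V × PW.
Inflow: F_in = 12 × 56.2 = 674.4 mm·m/s
Outflow: F_out = 12 × 29.5 = 354 mm·m/s
Steady-state rate R = (F_in − F_out)/L = (674.4 − 354) / 194000 m = 1.652e-03 mm/s.
R = 1.652e-03 × 3600 = 5.95 mm/hr.

R ≈ 5.95 mm/hr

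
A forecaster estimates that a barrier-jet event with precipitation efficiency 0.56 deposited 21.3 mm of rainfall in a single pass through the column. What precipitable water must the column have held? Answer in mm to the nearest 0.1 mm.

PW = rainfall / ε = 21.3 / 0.56 = 38.0 mm.

PW ≈ 38.0 mm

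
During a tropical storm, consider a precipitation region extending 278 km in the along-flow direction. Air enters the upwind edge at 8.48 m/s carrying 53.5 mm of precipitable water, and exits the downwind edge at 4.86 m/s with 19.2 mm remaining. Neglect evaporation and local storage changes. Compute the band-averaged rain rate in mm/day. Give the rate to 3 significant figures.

R ≈ 112 mm/day

Column moisture flux per unit crosswind length is F = V × PW.
Inflow: F_in = 8.48 × 53.5 = 453.68 mm·m/s
Outflow: F_out = 4.86 × 19.2 = 93.312 mm·m/s
Steady-state rate R = (F_in − F_out)/L = (453.68 − 93.312) / 278000 m = 1.296e-03 mm/s.
R = 1.296e-03 × 3600 × 24 = 112 mm/day.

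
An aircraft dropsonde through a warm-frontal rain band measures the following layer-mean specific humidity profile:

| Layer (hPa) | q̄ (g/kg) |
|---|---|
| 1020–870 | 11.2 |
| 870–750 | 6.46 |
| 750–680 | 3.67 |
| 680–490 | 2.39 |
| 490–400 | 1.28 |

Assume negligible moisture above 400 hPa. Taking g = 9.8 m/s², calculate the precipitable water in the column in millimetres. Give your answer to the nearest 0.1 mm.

PW ≈ 33.5 mm

Precipitable water is the column-integrated vapour mass per unit area: PW = (1/g) Σ q̄ Δp, with q in kg/kg and Δp in Pa (1 kg/m² of water = 1 mm).
Layer 1020–870 hPa: Δp = 150 hPa = 15000 Pa, q̄ = 0.0112 kg/kg → 0.0112 × 15000 / 9.8 = 17.14 mm
Layer 870–750 hPa: Δp = 120 hPa = 12000 Pa, q̄ = 0.00646 kg/kg → 0.00646 × 12000 / 9.8 = 7.91 mm
Layer 750–680 hPa: Δp = 70 hPa = 7000 Pa, q̄ = 0.00367 kg/kg → 0.00367 × 7000 / 9.8 = 2.62 mm
Layer 680–490 hPa: Δp = 190 hPa = 19000 Pa, q̄ = 0.00239 kg/kg → 0.00239 × 19000 / 9.8 = 4.63 mm
Layer 490–400 hPa: Δp = 90 hPa = 9000 Pa, q̄ = 0.00128 kg/kg → 0.00128 × 9000 / 9.8 = 1.18 mm
PW = 17.14 + 7.91 + 2.62 + 4.63 + 1.18 = 33.48 ≈ 33.5 mm.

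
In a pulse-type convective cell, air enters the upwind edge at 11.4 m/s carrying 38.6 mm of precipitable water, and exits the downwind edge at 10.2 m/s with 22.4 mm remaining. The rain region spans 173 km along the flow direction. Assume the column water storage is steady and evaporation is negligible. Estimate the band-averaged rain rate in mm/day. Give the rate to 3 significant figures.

R ≈ 106 mm/day

Column moisture flux per unit crosswind length is F = V × PW.
Inflow: F_in = 11.4 × 38.6 = 440.04 mm·m/s
Outflow: F_out = 10.2 × 22.4 = 228.48 mm·m/s
Steady-state rate R = (F_in − F_out)/L = (440.04 − 228.48) / 173000 m = 1.223e-03 mm/s.
R = 1.223e-03 × 3600 × 24 = 106 mm/day.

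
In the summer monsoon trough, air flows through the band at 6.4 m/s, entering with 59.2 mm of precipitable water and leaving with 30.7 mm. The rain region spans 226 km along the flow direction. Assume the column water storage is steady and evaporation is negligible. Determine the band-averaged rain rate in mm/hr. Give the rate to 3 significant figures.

Column moisture flux per unit crosswind length is F = V × PW.
Inflow: F_in = 6.4 × 59.2 = 378.88 mm·m/s
Outflow: F_out = 6.4 × 30.7 = 196.48 mm·m/s
Steady-state rate R = (F_in − F_out)/L = (378.88 − 196.48) / 226000 m = 8.071e-04 mm/s.
R = 8.071e-04 × 3600 = 2.91 mm/hr.

R ≈ 2.91 mm/hr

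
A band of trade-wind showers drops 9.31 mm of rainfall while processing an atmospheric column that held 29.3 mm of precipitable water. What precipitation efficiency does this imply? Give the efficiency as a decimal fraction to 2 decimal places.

ε ≈ 0.32

ε = rainfall / PW = 9.31 / 29.3 = 0.32.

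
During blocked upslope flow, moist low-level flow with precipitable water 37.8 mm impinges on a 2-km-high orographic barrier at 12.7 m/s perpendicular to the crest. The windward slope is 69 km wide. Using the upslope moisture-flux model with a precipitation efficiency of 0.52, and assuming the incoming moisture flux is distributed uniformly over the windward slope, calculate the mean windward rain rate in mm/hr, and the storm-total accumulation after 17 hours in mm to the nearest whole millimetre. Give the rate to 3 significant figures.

R ≈ 13.0 mm/hr; total ≈ 221 mm

Incoming column moisture flux per unit ridge length: F = V × PW = 12.7 × 37.8 = 480.06 mm·m/s.
Spread over the 69 km slope with efficiency ε = 0.52: R = ε·F/W = 0.52 × 480.06 / 69000 m = 3.618e-03 mm/s.
R = 3.618e-03 × 3600 = 13.0 mm/hr.
Over 17 h: total = 13.0 × 17 = 221 mm.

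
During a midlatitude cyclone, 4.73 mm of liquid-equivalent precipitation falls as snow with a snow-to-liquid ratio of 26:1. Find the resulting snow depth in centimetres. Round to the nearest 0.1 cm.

Snow depth = liquid × ratio = 4.73 mm × 26 = 122.98 mm = 12.3 cm.

snow depth ≈ 12.3 cm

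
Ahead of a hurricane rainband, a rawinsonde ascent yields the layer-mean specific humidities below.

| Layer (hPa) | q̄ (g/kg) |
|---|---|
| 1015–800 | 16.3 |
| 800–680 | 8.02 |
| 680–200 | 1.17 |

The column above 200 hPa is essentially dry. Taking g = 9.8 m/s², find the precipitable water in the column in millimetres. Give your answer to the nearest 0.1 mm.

PW ≈ 51.3 mm

Precipitable water is the column-integrated vapour mass per unit area: PW = (1/g) Σ q̄ Δp, with q in kg/kg and Δp in Pa (1 kg/m² of water = 1 mm).
Layer 1015–800 hPa: Δp = 215 hPa = 21500 Pa, q̄ = 0.0163 kg/kg → 0.0163 × 21500 / 9.8 = 35.76 mm
Layer 800–680 hPa: Δp = 120 hPa = 12000 Pa, q̄ = 0.00802 kg/kg → 0.00802 × 12000 / 9.8 = 9.82 mm
Layer 680–200 hPa: Δp = 480 hPa = 48000 Pa, q̄ = 0.00117 kg/kg → 0.00117 × 48000 / 9.8 = 5.73 mm
PW = 35.76 + 9.82 + 5.73 = 51.31 ≈ 51.3 mm.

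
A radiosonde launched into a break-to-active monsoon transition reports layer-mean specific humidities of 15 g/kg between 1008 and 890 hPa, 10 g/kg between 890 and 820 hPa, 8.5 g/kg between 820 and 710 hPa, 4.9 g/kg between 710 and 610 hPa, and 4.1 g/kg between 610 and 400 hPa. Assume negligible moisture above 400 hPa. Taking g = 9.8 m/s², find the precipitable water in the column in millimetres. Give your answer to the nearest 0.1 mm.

Precipitable water is the column-integrated vapour mass per unit area: PW = (1/g) Σ q̄ Δp, with q in kg/kg and Δp in Pa (1 kg/m² of water = 1 mm).
Layer 1008–890 hPa: Δp = 118 hPa = 11800 Pa, q̄ = 0.015 kg/kg → 0.015 × 11800 / 9.8 = 18.06 mm
Layer 890–820 hPa: Δp = 70 hPa = 7000 Pa, q̄ = 0.01 kg/kg → 0.01 × 7000 / 9.8 = 7.14 mm
Layer 820–710 hPa: Δp = 110 hPa = 11000 Pa, q̄ = 0.0085 kg/kg → 0.0085 × 11000 / 9.8 = 9.54 mm
Layer 710–610 hPa: Δp = 100 hPa = 10000 Pa, q̄ = 0.0049 kg/kg → 0.0049 × 10000 / 9.8 = 5.00 mm
Layer 610–400 hPa: Δp = 210 hPa = 21000 Pa, q̄ = 0.0041 kg/kg → 0.0041 × 21000 / 9.8 = 8.79 mm
PW = 18.06 + 7.14 + 9.54 + 5.00 + 8.79 = 48.53 ≈ 48.5 mm.

PW ≈ 48.5 mm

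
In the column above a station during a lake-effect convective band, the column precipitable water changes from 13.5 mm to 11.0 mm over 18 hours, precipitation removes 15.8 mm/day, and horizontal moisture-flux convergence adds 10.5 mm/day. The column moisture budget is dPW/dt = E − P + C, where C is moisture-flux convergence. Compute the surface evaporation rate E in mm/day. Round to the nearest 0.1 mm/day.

E ≈ 2.0 mm/day

dPW/dt = (11.0 − 13.5) mm / (18/24 day) = -3.333 mm/day.
E = dPW/dt + P − C = (-3.333) + 15.8 − (10.5) = 2.0 mm/day.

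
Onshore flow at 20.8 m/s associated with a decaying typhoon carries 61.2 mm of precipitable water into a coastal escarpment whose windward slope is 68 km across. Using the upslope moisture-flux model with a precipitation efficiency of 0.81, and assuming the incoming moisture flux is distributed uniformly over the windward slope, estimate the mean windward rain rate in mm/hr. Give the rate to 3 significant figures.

Incoming column moisture flux per unit ridge length: F = V × PW = 20.8 × 61.2 = 1272.96 mm·m/s.
Spread over the 68 km slope with efficiency ε = 0.81: R = ε·F/W = 0.81 × 1272.96 / 68000 m = 1.516e-02 mm/s.
R = 1.516e-02 × 3600 = 54.6 mm/hr.

R ≈ 54.6 mm/hr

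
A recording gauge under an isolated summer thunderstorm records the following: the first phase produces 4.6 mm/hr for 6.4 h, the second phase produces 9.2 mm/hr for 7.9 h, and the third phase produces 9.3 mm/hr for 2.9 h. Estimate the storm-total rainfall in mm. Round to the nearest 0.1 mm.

Total = Σ Rᵢ Δtᵢ = 4.6 × 6.4 + 9.2 × 7.9 + 9.3 × 2.9
      = 29.44 + 72.68 + 26.97 = 129.1 mm.

total ≈ 129.1 mm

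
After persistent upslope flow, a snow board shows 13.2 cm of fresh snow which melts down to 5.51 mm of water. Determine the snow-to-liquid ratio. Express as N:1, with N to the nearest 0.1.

ratio ≈ 24.0

Ratio = snow depth / SWE = 132 mm / 5.51 mm = 24.0, i.e. 24.0:1.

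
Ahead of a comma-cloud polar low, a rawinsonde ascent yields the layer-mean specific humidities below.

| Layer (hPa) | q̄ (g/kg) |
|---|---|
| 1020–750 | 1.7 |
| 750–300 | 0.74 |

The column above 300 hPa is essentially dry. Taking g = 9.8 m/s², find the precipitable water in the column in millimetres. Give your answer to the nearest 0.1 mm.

Precipitable water is the column-integrated vapour mass per unit area: PW = (1/g) Σ q̄ Δp, with q in kg/kg and Δp in Pa (1 kg/m² of water = 1 mm).
Layer 1020–750 hPa: Δp = 270 hPa = 27000 Pa, q̄ = 0.0017 kg/kg → 0.0017 × 27000 / 9.8 = 4.68 mm
Layer 750–300 hPa: Δp = 450 hPa = 45000 Pa, q̄ = 0.00074 kg/kg → 0.00074 × 45000 / 9.8 = 3.40 mm
PW = 4.68 + 3.40 = 8.08 ≈ 8.1 mm.

PW ≈ 8.1 mm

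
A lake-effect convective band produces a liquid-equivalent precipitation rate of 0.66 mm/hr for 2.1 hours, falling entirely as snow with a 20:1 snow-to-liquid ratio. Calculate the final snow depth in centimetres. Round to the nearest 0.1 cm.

snow depth ≈ 2.8 cm

Liquid-equivalent depth = 0.66 × 2.1 = 1.386 mm.
Snow depth = 1.386 mm × 20 = 27.72 mm = 2.8 cm.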